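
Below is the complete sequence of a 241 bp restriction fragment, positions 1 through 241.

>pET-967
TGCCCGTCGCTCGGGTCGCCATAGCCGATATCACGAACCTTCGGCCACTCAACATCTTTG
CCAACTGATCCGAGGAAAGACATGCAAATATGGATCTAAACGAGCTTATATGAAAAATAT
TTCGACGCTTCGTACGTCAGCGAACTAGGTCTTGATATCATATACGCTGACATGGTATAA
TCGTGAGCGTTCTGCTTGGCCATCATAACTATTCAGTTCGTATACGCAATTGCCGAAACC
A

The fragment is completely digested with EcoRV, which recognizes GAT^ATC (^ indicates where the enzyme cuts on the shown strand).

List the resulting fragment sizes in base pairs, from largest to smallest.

EcoRV sites (GATATC) start at positions 27, 154.
EcoRV cuts after base 3 of each site, so after positions 29, 156.
Linear molecule, 2 cuts → 3 fragments:
  1–29 → 29 bp
  30–156 → 127 bp
  157–241 → 85 bp
Sorted largest to smallest: 127, 85, 29 bp.

127, 85, 29 bp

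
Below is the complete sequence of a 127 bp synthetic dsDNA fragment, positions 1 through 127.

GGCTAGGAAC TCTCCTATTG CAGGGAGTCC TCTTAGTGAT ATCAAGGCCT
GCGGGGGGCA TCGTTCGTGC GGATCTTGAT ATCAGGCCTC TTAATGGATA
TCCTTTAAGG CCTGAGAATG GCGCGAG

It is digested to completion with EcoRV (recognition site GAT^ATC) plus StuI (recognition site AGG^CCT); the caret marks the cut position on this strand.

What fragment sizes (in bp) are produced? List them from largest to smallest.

40, 33, 17, 13, 11, 7, 6 bp

EcoRV sites (GATATC) start at positions 38, 78, 97.
EcoRV cuts after base 3 of each site, so after positions 40, 80, 99.
StuI sites (AGGCCT) start at positions 45, 84, 108.
StuI cuts after base 3 of each site, so after positions 47, 86, 110.
Combined cut positions: 40, 47, 80, 86, 99, 110.
Linear molecule, 6 cuts → 7 fragments:
  1–40 → 40 bp
  41–47 → 7 bp
  48–80 → 33 bp
  81–86 → 6 bp
  87–99 → 13 bp
  100–110 → 11 bp
  111–127 → 17 bp
Sorted largest to smallest: 40, 33, 17, 13, 11, 7, 6 bp.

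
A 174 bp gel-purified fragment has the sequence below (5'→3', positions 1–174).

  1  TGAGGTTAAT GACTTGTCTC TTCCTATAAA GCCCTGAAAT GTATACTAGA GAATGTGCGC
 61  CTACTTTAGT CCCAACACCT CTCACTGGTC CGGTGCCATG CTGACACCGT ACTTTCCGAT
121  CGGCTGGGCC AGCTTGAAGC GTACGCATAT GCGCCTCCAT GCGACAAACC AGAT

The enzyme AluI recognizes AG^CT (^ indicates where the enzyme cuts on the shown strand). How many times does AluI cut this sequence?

1

AGCT occurs starting at position 131.
AluI cuts at 1 site.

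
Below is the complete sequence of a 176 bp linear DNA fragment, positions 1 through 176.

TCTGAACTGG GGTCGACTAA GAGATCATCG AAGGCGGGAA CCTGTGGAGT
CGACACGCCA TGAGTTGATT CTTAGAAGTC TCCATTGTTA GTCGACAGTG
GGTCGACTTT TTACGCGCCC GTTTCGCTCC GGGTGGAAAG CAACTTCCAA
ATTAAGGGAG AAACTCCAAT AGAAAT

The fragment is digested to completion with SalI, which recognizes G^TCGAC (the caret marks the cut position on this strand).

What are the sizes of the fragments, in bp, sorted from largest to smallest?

74, 42, 37, 12, 11 bp

SalI sites (GTCGAC) start at positions 12, 49, 91, 102.
SalI cuts after the first base of each site, so after positions 12, 49, 91, 102.
Linear molecule, 4 cuts → 5 fragments:
  1–12 → 12 bp
  13–49 → 37 bp
  50–91 → 42 bp
  92–102 → 11 bp
  103–176 → 74 bp
Sorted largest to smallest: 74, 42, 37, 12, 11 bp.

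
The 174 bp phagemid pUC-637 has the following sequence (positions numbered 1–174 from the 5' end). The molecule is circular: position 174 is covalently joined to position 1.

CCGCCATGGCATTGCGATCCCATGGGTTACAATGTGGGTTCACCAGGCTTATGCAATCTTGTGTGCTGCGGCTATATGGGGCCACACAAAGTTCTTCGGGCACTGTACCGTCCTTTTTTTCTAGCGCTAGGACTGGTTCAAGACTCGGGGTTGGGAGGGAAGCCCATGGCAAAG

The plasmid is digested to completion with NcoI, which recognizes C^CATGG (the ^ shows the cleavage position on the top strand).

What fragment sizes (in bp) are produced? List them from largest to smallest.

144, 16, 14 bp

NcoI sites (CCATGG) start at positions 4, 20, 164.
NcoI cuts after the first base of each site, so after positions 4, 20, 164.
Circular molecule, 3 cuts → 3 fragments:
  5–20 → 16 bp
  21–164 → 144 bp
  165–174 then 1–4 → 10 + 4 = 14 bp
Sorted largest to smallest: 144, 16, 14 bp.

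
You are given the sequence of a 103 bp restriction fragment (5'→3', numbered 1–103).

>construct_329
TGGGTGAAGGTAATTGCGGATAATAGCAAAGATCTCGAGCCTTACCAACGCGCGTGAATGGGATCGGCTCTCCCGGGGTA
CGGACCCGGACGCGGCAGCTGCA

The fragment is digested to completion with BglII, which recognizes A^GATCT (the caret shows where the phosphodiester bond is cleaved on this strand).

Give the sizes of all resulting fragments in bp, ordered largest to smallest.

The BglII site (AGATCT) starts at position 30.
BglII cuts after the first base of each site, so after position 30.
Linear molecule, 1 cut → 2 fragments:
  1–30 → 30 bp
  31–103 → 73 bp
Sorted largest to smallest: 73, 30 bp.

73, 30 bp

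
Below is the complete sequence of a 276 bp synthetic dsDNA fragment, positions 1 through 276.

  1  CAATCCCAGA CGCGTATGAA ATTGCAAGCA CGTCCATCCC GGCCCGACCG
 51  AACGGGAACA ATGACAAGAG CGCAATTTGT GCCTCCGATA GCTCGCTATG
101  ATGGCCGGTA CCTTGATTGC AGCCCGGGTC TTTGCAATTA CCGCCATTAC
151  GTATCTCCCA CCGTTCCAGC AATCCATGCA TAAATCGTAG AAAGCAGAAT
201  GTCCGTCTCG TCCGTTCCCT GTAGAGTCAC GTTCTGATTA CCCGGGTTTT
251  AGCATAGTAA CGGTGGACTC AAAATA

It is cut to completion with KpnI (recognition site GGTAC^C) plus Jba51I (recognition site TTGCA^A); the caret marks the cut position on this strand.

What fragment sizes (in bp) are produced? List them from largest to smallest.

The KpnI site (GGTACC) starts at position 107.
KpnI cuts after base 5 of each site (before the last base), so after position 111.
Jba51I sites (TTGCAA) start at positions 22, 132.
Jba51I cuts after base 5 of each site (before the last base), so after positions 26, 136.
Combined cut positions: 26, 111, 136.
Linear molecule, 3 cuts → 4 fragments:
  1–26 → 26 bp
  27–111 → 85 bp
  112–136 → 25 bp
  137–276 → 140 bp
Sorted largest to smallest: 140, 85, 26, 25 bp.

140, 85, 26, 25 bp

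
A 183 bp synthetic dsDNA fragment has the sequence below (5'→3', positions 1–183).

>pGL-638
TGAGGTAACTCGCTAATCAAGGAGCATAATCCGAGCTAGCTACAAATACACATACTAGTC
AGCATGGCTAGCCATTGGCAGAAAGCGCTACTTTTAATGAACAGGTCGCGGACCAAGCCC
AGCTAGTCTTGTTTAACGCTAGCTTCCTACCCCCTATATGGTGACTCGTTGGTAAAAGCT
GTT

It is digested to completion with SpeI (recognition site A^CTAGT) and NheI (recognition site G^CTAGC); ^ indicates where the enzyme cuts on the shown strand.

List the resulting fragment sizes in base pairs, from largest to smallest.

The SpeI site (ACTAGT) starts at position 54.
SpeI cuts after the first base of each site, so after position 54.
NheI sites (GCTAGC) start at positions 35, 67, 138.
NheI cuts after the first base of each site, so after positions 35, 67, 138.
Combined cut positions: 35, 54, 67, 138.
Linear molecule, 4 cuts → 5 fragments:
  1–35 → 35 bp
  36–54 → 19 bp
  55–67 → 13 bp
  68–138 → 71 bp
  139–183 → 45 bp
Sorted largest to smallest: 71, 45, 35, 19, 13 bp.

71, 45, 35, 19, 13 bp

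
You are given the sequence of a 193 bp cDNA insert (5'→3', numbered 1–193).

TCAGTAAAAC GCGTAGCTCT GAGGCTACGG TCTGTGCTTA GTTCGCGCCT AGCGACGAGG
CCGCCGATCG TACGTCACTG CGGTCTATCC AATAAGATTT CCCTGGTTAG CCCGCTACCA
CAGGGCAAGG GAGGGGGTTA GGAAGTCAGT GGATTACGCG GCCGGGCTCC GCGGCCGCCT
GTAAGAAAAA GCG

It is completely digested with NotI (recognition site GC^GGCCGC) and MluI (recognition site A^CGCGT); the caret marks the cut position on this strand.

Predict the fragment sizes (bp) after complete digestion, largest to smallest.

163, 21, 9 bp

The NotI site (GCGGCCGC) starts at position 171.
NotI cuts after base 2 of each site, so after position 172.
The MluI site (ACGCGT) starts at position 9.
MluI cuts after the first base of each site, so after position 9.
Combined cut positions: 9, 172.
Linear molecule, 2 cuts → 3 fragments:
  1–9 → 9 bp
  10–172 → 163 bp
  173–193 → 21 bp
Sorted largest to smallest: 163, 21, 9 bp.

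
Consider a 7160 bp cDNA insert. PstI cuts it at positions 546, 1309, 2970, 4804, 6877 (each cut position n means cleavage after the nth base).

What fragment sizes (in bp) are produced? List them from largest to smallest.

Linear molecule, 5 cuts → 6 fragments:
  546 − 0 = 546 bp
  1309 − 546 = 763 bp
  2970 − 1309 = 1661 bp
  4804 − 2970 = 1834 bp
  6877 − 4804 = 2073 bp
  7160 − 6877 = 283 bp
Sorted largest to smallest: 2073, 1834, 1661, 763, 546, 283 bp.

2073, 1834, 1661, 763, 546, 283 bp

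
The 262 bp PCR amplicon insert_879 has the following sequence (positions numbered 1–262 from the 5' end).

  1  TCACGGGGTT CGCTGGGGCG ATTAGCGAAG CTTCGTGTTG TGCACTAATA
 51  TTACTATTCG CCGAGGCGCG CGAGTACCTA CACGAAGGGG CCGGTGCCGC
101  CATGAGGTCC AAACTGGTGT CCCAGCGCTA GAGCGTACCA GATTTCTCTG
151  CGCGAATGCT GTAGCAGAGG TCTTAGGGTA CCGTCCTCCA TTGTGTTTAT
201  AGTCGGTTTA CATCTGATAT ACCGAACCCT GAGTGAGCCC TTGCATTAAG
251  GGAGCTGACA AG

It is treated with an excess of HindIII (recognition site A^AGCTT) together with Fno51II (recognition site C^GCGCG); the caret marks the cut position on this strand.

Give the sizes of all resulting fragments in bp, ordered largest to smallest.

The HindIII site (AAGCTT) starts at position 28.
HindIII cuts after the first base of each site, so after position 28.
The Fno51II site (CGCGCG) starts at position 67.
Fno51II cuts after the first base of each site, so after position 67.
Combined cut positions: 28, 67.
Linear molecule, 2 cuts → 3 fragments:
  1–28 → 28 bp
  29–67 → 39 bp
  68–262 → 195 bp
Sorted largest to smallest: 195, 39, 28 bp.

195, 39, 28 bp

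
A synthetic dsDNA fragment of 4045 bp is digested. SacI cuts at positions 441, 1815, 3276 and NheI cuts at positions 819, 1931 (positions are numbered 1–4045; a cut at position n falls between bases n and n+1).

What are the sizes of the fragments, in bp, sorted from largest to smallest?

Combined cut positions (sorted): 441, 819, 1815, 1931, 3276.
Linear molecule, 5 cuts → 6 fragments:
  441 − 0 = 441 bp
  819 − 441 = 378 bp
  1815 − 819 = 996 bp
  1931 − 1815 = 116 bp
  3276 − 1931 = 1345 bp
  4045 − 3276 = 769 bp
Sorted largest to smallest: 1345, 996, 769, 441, 378, 116 bp.

1345, 996, 769, 441, 378, 116 bp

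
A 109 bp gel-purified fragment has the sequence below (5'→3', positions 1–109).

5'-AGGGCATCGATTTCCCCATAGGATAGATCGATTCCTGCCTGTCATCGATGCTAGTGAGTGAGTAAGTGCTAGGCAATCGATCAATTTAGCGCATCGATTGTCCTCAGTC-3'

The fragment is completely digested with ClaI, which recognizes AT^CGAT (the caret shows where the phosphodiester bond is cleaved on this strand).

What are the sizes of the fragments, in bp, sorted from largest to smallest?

ClaI sites (ATCGAT) start at positions 6, 27, 44, 76, 93.
ClaI cuts after base 2 of each site, so after positions 7, 28, 45, 77, 94.
Linear molecule, 5 cuts → 6 fragments:
  1–7 → 7 bp
  8–28 → 21 bp
  29–45 → 17 bp
  46–77 → 32 bp
  78–94 → 17 bp
  95–109 → 15 bp
Sorted largest to smallest: 32, 21, 17, 17, 15, 7 bp.

32, 21, 17, 17, 15, 7 bp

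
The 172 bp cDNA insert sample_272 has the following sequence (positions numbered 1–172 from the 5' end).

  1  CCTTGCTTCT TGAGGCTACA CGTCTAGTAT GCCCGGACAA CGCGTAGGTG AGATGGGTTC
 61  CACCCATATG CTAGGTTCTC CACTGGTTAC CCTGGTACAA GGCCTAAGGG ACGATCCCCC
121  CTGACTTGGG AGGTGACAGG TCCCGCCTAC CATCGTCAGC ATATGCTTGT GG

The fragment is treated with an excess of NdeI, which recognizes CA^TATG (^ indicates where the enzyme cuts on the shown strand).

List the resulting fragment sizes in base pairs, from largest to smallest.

NdeI sites (CATATG) start at positions 65, 160.
NdeI cuts after base 2 of each site, so after positions 66, 161.
Linear molecule, 2 cuts → 3 fragments:
  1–66 → 66 bp
  67–161 → 95 bp
  162–172 → 11 bp
Sorted largest to smallest: 95, 66, 11 bp.

95, 66, 11 bp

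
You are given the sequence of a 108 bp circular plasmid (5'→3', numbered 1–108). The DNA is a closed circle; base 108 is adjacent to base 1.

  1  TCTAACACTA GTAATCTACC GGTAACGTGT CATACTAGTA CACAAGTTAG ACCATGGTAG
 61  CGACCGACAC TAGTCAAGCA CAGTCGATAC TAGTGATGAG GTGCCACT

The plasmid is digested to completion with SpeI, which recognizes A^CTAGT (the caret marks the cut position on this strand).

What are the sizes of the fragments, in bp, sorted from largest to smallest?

35, 27, 26, 20 bp

SpeI sites (ACTAGT) start at positions 7, 34, 69, 89.
SpeI cuts after the first base of each site, so after positions 7, 34, 69, 89.
Circular molecule, 4 cuts → 4 fragments:
  8–34 → 27 bp
  35–69 → 35 bp
  70–89 → 20 bp
  90–108 then 1–7 → 19 + 7 = 26 bp
Sorted largest to smallest: 35, 27, 26, 20 bp.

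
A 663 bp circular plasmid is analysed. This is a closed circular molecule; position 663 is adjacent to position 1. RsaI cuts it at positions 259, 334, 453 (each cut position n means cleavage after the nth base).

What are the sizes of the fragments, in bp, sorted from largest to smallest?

469, 119, 75 bp

Circular molecule, 3 cuts → 3 fragments:
  334 − 259 = 75 bp
  453 − 334 = 119 bp
  wrap: 663 − 453 + 259 = 469 bp
Sorted largest to smallest: 469, 119, 75 bp.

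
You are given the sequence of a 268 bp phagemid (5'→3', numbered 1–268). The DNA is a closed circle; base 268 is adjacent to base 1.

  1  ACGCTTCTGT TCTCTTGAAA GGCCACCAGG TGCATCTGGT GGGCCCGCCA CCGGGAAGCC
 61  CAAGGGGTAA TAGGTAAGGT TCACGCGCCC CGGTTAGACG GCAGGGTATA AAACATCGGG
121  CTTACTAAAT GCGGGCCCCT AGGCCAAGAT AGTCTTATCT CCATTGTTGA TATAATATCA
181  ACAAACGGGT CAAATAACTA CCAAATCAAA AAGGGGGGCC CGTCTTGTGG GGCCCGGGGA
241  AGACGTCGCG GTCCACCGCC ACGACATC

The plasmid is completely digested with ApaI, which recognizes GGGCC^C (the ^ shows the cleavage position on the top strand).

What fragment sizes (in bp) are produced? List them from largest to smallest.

92, 83, 79, 14 bp

ApaI sites (GGGCCC) start at positions 41, 133, 216, 230.
ApaI cuts after base 5 of each site (before the last base), so after positions 45, 137, 220, 234.
Circular molecule, 4 cuts → 4 fragments:
  46–137 → 92 bp
  138–220 → 83 bp
  221–234 → 14 bp
  235–268 then 1–45 → 34 + 45 = 79 bp
Sorted largest to smallest: 92, 83, 79, 14 bp.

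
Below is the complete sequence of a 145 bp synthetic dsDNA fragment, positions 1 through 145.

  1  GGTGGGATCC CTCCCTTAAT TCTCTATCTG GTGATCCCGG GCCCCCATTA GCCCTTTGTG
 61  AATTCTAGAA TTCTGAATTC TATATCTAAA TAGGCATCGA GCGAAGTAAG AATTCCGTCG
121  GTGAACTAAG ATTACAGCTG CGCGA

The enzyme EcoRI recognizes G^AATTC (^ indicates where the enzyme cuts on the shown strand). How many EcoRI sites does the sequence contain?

GAATTC occurs starting at positions 60, 68, 75, 110.
EcoRI cuts at 4 sites.

4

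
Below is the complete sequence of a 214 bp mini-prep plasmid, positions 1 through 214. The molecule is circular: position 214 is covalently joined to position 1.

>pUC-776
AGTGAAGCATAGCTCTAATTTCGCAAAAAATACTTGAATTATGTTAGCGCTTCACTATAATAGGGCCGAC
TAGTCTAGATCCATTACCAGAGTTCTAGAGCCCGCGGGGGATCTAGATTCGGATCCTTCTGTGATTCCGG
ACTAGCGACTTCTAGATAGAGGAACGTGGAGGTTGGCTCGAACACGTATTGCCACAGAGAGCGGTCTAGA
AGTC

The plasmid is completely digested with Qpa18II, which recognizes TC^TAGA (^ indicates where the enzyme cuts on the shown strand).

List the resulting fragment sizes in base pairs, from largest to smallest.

Qpa18II sites (TCTAGA) start at positions 74, 94, 112, 151, 205.
Qpa18II cuts after base 2 of each site, so after positions 75, 95, 113, 152, 206.
Circular molecule, 5 cuts → 5 fragments:
  76–95 → 20 bp
  96–113 → 18 bp
  114–152 → 39 bp
  153–206 → 54 bp
  207–214 then 1–75 → 8 + 75 = 83 bp
Sorted largest to smallest: 83, 54, 39, 20, 18 bp.

83, 54, 39, 20, 18 bp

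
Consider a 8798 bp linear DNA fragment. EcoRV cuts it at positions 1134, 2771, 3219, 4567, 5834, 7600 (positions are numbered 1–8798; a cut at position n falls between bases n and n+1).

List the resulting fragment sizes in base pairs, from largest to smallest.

Linear molecule, 6 cuts → 7 fragments:
  1134 − 0 = 1134 bp
  2771 − 1134 = 1637 bp
  3219 − 2771 = 448 bp
  4567 − 3219 = 1348 bp
  5834 − 4567 = 1267 bp
  7600 − 5834 = 1766 bp
  8798 − 7600 = 1198 bp
Sorted largest to smallest: 1766, 1637, 1348, 1267, 1198, 1134, 448 bp.

1766, 1637, 1348, 1267, 1198, 1134, 448 bp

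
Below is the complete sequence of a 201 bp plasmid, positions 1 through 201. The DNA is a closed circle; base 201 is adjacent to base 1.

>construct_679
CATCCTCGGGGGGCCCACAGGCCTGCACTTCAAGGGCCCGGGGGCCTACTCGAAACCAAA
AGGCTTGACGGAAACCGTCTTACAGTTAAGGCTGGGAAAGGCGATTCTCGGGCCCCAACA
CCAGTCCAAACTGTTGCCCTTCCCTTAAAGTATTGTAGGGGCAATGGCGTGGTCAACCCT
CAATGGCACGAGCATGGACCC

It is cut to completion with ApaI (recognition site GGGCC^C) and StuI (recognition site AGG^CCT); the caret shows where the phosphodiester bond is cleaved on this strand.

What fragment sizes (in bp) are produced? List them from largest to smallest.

102, 76, 17, 6 bp

ApaI sites (GGGCCC) start at positions 11, 34, 110.
ApaI cuts after base 5 of each site (before the last base), so after positions 15, 38, 114.
The StuI site (AGGCCT) starts at position 19.
StuI cuts after base 3 of each site, so after position 21.
Combined cut positions: 15, 21, 38, 114.
Circular molecule, 4 cuts → 4 fragments:
  16–21 → 6 bp
  22–38 → 17 bp
  39–114 → 76 bp
  115–201 then 1–15 → 87 + 15 = 102 bp
Sorted largest to smallest: 102, 76, 17, 6 bp.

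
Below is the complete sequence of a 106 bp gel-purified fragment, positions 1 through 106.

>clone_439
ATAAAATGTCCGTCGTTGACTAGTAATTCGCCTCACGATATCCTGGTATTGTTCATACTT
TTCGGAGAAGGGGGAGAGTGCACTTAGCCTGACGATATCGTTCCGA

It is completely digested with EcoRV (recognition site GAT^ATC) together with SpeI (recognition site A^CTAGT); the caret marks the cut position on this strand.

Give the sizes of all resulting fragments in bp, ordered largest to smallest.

57, 20, 19, 10 bp

EcoRV sites (GATATC) start at positions 37, 94.
EcoRV cuts after base 3 of each site, so after positions 39, 96.
The SpeI site (ACTAGT) starts at position 19.
SpeI cuts after the first base of each site, so after position 19.
Combined cut positions: 19, 39, 96.
Linear molecule, 3 cuts → 4 fragments:
  1–19 → 19 bp
  20–39 → 20 bp
  40–96 → 57 bp
  97–106 → 10 bp
Sorted largest to smallest: 57, 20, 19, 10 bp.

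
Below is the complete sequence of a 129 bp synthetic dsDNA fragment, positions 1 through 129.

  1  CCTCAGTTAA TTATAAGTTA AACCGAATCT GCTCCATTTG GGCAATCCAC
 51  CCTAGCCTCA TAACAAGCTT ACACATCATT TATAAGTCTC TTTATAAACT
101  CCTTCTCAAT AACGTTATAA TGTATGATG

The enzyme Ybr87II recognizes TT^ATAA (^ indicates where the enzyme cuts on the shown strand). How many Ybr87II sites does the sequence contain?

4

TTATAA occurs starting at positions 11, 80, 92, 115.
Ybr87II cuts at 4 sites.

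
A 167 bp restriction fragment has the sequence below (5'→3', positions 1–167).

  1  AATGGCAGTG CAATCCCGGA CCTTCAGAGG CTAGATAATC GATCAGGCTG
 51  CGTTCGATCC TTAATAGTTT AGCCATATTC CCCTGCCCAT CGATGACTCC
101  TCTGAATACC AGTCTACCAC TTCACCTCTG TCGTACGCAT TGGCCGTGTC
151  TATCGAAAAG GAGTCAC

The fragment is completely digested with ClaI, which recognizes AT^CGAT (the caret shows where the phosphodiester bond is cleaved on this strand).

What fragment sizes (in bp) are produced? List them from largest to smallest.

77, 51, 39 bp

ClaI sites (ATCGAT) start at positions 38, 89.
ClaI cuts after base 2 of each site, so after positions 39, 90.
Linear molecule, 2 cuts → 3 fragments:
  1–39 → 39 bp
  40–90 → 51 bp
  91–167 → 77 bp
Sorted largest to smallest: 77, 51, 39 bp.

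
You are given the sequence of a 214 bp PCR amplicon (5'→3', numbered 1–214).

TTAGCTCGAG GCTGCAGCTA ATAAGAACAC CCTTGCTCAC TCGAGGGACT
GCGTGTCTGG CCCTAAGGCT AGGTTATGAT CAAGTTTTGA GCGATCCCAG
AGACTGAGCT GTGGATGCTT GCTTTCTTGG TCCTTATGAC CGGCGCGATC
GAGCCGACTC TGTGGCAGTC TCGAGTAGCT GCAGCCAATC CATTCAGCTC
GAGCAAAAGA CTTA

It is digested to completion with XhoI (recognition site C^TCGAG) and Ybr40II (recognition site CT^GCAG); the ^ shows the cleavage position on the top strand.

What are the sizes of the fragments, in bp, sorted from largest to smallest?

130, 27, 18, 16, 10, 8, 5 bp

XhoI sites (CTCGAG) start at positions 5, 40, 170, 198.
XhoI cuts after the first base of each site, so after positions 5, 40, 170, 198.
Ybr40II sites (CTGCAG) start at positions 12, 179.
Ybr40II cuts after base 2 of each site, so after positions 13, 180.
Combined cut positions: 5, 13, 40, 170, 180, 198.
Linear molecule, 6 cuts → 7 fragments:
  1–5 → 5 bp
  6–13 → 8 bp
  14–40 → 27 bp
  41–170 → 130 bp
  171–180 → 10 bp
  181–198 → 18 bp
  199–214 → 16 bp
Sorted largest to smallest: 130, 27, 18, 16, 10, 8, 5 bp.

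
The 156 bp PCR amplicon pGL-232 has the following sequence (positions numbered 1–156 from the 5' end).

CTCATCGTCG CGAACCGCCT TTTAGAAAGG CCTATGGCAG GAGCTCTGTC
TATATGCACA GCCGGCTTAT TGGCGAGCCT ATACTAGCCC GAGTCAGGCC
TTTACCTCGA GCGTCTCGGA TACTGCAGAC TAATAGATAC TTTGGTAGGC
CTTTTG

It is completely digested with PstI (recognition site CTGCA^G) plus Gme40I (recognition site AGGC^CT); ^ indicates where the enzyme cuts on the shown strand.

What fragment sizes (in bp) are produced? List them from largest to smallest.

68, 31, 28, 23, 6 bp

The PstI site (CTGCAG) starts at position 123.
PstI cuts after base 5 of each site (before the last base), so after position 127.
Gme40I sites (AGGCCT) start at positions 28, 96, 147.
Gme40I cuts after base 4 of each site, so after positions 31, 99, 150.
Combined cut positions: 31, 99, 127, 150.
Linear molecule, 4 cuts → 5 fragments:
  1–31 → 31 bp
  32–99 → 68 bp
  100–127 → 28 bp
  128–150 → 23 bp
  151–156 → 6 bp
Sorted largest to smallest: 68, 31, 28, 23, 6 bp.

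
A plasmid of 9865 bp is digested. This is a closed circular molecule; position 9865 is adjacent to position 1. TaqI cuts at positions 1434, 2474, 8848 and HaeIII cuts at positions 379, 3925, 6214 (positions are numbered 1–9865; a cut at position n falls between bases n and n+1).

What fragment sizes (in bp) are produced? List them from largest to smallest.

Combined cut positions (sorted): 379, 1434, 2474, 3925, 6214, 8848.
Circular molecule, 6 cuts → 6 fragments:
  1434 − 379 = 1055 bp
  2474 − 1434 = 1040 bp
  3925 − 2474 = 1451 bp
  6214 − 3925 = 2289 bp
  8848 − 6214 = 2634 bp
  wrap: 9865 − 8848 + 379 = 1396 bp
Sorted largest to smallest: 2634, 2289, 1451, 1396, 1055, 1040 bp.

2634, 2289, 1451, 1396, 1055, 1040 bp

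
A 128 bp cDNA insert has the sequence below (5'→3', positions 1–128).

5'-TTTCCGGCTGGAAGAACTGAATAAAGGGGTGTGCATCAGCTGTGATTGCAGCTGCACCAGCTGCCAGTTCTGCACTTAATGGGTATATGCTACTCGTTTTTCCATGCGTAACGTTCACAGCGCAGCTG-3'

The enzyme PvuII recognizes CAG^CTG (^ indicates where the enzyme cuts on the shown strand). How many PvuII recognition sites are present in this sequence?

CAGCTG occurs starting at positions 37, 49, 58, 123.
PvuII cuts at 4 sites.

4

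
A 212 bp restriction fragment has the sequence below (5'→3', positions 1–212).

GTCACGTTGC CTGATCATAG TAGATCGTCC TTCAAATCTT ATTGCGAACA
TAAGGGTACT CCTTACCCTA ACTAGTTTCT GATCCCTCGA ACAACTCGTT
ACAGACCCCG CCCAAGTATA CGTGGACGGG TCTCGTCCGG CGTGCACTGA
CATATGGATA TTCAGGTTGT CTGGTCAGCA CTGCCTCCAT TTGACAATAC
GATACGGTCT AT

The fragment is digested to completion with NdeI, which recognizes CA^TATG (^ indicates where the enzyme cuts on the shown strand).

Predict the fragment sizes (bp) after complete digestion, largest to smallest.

152, 60 bp

The NdeI site (CATATG) starts at position 151.
NdeI cuts after base 2 of each site, so after position 152.
Linear molecule, 1 cut → 2 fragments:
  1–152 → 152 bp
  153–212 → 60 bp
Sorted largest to smallest: 152, 60 bp.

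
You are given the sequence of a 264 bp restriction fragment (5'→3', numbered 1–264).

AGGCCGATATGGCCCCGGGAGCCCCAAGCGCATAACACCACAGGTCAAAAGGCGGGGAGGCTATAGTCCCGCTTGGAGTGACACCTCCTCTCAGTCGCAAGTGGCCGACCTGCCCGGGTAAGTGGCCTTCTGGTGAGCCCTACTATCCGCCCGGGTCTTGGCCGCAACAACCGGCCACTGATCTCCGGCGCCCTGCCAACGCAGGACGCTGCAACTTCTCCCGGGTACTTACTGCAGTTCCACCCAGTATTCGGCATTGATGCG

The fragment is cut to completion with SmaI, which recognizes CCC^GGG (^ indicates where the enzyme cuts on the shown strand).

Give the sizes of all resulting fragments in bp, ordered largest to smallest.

SmaI sites (CCCGGG) start at positions 14, 113, 150, 220.
SmaI cuts after base 3 of each site, so after positions 16, 115, 152, 222.
Linear molecule, 4 cuts → 5 fragments:
  1–16 → 16 bp
  17–115 → 99 bp
  116–152 → 37 bp
  153–222 → 70 bp
  223–264 → 42 bp
Sorted largest to smallest: 99, 70, 42, 37, 16 bp.

99, 70, 42, 37, 16 bp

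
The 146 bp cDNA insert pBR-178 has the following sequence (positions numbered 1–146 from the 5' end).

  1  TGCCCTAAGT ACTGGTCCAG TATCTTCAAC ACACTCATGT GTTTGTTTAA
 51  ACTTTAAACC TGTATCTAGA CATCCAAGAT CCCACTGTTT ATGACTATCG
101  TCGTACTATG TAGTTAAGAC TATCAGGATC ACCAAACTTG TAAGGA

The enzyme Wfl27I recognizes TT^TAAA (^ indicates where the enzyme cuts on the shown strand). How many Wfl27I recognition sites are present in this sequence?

TTTAAA occurs starting at positions 46, 53.
Wfl27I cuts at 2 sites.

2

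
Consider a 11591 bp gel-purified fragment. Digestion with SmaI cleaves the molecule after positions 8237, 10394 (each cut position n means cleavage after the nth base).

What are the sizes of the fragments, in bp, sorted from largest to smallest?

8237, 2157, 1197 bp

Linear molecule, 2 cuts → 3 fragments:
  8237 − 0 = 8237 bp
  10394 − 8237 = 2157 bp
  11591 − 10394 = 1197 bp
Sorted largest to smallest: 8237, 2157, 1197 bp.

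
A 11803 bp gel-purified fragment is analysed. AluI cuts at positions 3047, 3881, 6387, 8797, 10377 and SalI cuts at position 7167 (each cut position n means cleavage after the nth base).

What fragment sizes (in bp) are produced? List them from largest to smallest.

3047, 2506, 1630, 1580, 1426, 834, 780 bp

Combined cut positions (sorted): 3047, 3881, 6387, 7167, 8797, 10377.
Linear molecule, 6 cuts → 7 fragments:
  3047 − 0 = 3047 bp
  3881 − 3047 = 834 bp
  6387 − 3881 = 2506 bp
  7167 − 6387 = 780 bp
  8797 − 7167 = 1630 bp
  10377 − 8797 = 1580 bp
  11803 − 10377 = 1426 bp
Sorted largest to smallest: 3047, 2506, 1630, 1580, 1426, 834, 780 bp.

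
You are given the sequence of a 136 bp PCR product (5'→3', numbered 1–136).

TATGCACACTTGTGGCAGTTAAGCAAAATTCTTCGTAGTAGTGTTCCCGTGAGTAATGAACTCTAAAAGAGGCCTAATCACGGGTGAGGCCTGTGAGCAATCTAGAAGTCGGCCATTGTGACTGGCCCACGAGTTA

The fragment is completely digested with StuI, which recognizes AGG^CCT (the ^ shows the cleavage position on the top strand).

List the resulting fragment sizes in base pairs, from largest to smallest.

72, 47, 17 bp

StuI sites (AGGCCT) start at positions 70, 87.
StuI cuts after base 3 of each site, so after positions 72, 89.
Linear molecule, 2 cuts → 3 fragments:
  1–72 → 72 bp
  73–89 → 17 bp
  90–136 → 47 bp
Sorted largest to smallest: 72, 47, 17 bp.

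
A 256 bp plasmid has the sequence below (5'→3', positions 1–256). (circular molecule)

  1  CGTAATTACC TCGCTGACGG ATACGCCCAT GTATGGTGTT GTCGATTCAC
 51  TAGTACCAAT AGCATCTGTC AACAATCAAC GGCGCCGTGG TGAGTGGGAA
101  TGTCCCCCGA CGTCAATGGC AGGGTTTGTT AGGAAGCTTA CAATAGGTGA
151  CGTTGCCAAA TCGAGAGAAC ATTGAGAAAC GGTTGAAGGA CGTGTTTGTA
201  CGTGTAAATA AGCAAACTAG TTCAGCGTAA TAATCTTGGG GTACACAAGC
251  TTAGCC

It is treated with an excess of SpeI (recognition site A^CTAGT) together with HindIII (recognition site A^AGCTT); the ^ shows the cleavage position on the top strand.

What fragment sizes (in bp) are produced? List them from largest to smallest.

85, 82, 58, 31 bp

SpeI sites (ACTAGT) start at positions 49, 216.
SpeI cuts after the first base of each site, so after positions 49, 216.
HindIII sites (AAGCTT) start at positions 134, 247.
HindIII cuts after the first base of each site, so after positions 134, 247.
Combined cut positions: 49, 134, 216, 247.
Circular molecule, 4 cuts → 4 fragments:
  50–134 → 85 bp
  135–216 → 82 bp
  217–247 → 31 bp
  248–256 then 1–49 → 9 + 49 = 58 bp
Sorted largest to smallest: 85, 82, 58, 31 bp.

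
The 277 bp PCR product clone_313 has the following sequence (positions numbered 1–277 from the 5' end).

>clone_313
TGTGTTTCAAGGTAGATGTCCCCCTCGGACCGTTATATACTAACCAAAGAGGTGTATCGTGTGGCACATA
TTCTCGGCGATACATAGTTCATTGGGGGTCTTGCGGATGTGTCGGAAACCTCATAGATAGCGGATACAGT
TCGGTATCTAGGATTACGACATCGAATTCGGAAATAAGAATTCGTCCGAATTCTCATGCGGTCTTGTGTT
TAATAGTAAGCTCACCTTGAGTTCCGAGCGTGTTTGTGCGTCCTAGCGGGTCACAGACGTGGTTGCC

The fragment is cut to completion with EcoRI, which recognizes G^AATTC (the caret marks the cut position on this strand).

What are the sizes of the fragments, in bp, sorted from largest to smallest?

164, 89, 14, 10 bp

EcoRI sites (GAATTC) start at positions 164, 178, 188.
EcoRI cuts after the first base of each site, so after positions 164, 178, 188.
Linear molecule, 3 cuts → 4 fragments:
  1–164 → 164 bp
  165–178 → 14 bp
  179–188 → 10 bp
  189–277 → 89 bp
Sorted largest to smallest: 164, 89, 14, 10 bp.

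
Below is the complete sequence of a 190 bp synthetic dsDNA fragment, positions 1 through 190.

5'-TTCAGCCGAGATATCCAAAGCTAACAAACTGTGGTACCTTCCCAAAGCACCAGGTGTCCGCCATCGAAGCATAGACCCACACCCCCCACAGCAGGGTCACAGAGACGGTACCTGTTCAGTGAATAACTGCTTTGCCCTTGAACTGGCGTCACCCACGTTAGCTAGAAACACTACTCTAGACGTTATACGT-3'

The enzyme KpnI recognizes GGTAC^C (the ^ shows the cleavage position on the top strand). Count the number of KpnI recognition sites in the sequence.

2

GGTACC occurs starting at positions 33, 107.
KpnI cuts at 2 sites.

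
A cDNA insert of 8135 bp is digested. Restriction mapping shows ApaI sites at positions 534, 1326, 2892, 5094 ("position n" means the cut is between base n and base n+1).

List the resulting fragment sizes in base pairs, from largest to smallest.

3041, 2202, 1566, 792, 534 bp

Linear molecule, 4 cuts → 5 fragments:
  534 − 0 = 534 bp
  1326 − 534 = 792 bp
  2892 − 1326 = 1566 bp
  5094 − 2892 = 2202 bp
  8135 − 5094 = 3041 bp
Sorted largest to smallest: 3041, 2202, 1566, 792, 534 bp.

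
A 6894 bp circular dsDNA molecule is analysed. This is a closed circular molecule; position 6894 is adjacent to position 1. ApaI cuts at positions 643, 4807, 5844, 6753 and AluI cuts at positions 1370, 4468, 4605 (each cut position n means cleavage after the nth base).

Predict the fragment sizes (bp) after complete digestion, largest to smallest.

Combined cut positions (sorted): 643, 1370, 4468, 4605, 4807, 5844, 6753.
Circular molecule, 7 cuts → 7 fragments:
  1370 − 643 = 727 bp
  4468 − 1370 = 3098 bp
  4605 − 4468 = 137 bp
  4807 − 4605 = 202 bp
  5844 − 4807 = 1037 bp
  6753 − 5844 = 909 bp
  wrap: 6894 − 6753 + 643 = 784 bp
Sorted largest to smallest: 3098, 1037, 909, 784, 727, 202, 137 bp.

3098, 1037, 909, 784, 727, 202, 137 bp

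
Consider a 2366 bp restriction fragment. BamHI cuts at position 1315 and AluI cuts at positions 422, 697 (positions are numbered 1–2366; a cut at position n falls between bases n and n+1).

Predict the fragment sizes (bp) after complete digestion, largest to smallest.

1051, 618, 422, 275 bp

Combined cut positions (sorted): 422, 697, 1315.
Linear molecule, 3 cuts → 4 fragments:
  422 − 0 = 422 bp
  697 − 422 = 275 bp
  1315 − 697 = 618 bp
  2366 − 1315 = 1051 bp
Sorted largest to smallest: 1051, 618, 422, 275 bp.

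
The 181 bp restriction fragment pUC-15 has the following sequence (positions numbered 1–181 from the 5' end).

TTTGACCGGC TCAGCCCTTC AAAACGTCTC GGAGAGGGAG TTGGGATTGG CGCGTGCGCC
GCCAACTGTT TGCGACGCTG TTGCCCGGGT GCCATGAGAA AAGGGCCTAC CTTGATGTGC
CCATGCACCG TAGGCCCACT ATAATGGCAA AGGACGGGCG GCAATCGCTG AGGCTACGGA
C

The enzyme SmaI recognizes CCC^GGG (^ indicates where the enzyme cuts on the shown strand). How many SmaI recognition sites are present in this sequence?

1

CCCGGG occurs starting at position 84.
SmaI cuts at 1 site.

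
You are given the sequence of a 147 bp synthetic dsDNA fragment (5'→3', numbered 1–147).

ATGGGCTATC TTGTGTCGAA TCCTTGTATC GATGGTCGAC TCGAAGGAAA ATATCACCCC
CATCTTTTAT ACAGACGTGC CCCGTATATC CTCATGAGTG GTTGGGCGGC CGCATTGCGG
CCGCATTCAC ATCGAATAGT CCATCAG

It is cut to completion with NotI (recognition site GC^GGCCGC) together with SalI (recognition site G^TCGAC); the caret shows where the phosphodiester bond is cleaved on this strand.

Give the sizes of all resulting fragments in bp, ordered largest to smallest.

NotI sites (GCGGCCGC) start at positions 106, 117.
NotI cuts after base 2 of each site, so after positions 107, 118.
The SalI site (GTCGAC) starts at position 35.
SalI cuts after the first base of each site, so after position 35.
Combined cut positions: 35, 107, 118.
Linear molecule, 3 cuts → 4 fragments:
  1–35 → 35 bp
  36–107 → 72 bp
  108–118 → 11 bp
  119–147 → 29 bp
Sorted largest to smallest: 72, 35, 29, 11 bp.

72, 35, 29, 11 bp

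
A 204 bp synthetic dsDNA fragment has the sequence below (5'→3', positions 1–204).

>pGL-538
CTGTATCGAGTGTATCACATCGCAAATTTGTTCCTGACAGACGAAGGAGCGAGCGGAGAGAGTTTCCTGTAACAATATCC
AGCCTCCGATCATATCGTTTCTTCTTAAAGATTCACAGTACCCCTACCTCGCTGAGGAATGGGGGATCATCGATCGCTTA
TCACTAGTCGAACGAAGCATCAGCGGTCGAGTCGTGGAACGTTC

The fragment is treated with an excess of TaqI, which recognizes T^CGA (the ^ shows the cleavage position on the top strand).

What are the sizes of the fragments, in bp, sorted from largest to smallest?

TaqI sites (TCGA) start at positions 6, 150, 168, 187.
TaqI cuts after the first base of each site, so after positions 6, 150, 168, 187.
Linear molecule, 4 cuts → 5 fragments:
  1–6 → 6 bp
  7–150 → 144 bp
  151–168 → 18 bp
  169–187 → 19 bp
  188–204 → 17 bp
Sorted largest to smallest: 144, 19, 18, 17, 6 bp.

144, 19, 18, 17, 6 bp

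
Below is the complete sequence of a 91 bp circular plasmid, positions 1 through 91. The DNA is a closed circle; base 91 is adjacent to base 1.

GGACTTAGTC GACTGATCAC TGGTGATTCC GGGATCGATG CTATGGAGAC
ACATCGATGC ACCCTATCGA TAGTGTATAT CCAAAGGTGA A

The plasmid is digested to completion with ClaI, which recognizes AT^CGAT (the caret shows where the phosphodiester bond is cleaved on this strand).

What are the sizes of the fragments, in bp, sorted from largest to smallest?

ClaI sites (ATCGAT) start at positions 34, 53, 66.
ClaI cuts after base 2 of each site, so after positions 35, 54, 67.
Circular molecule, 3 cuts → 3 fragments:
  36–54 → 19 bp
  55–67 → 13 bp
  68–91 then 1–35 → 24 + 35 = 59 bp
Sorted largest to smallest: 59, 19, 13 bp.

59, 19, 13 bp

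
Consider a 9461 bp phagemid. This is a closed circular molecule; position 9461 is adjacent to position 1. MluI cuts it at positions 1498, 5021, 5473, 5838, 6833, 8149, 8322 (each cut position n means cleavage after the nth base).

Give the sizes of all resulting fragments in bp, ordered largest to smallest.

3523, 2637, 1316, 995, 452, 365, 173 bp

Circular molecule, 7 cuts → 7 fragments:
  5021 − 1498 = 3523 bp
  5473 − 5021 = 452 bp
  5838 − 5473 = 365 bp
  6833 − 5838 = 995 bp
  8149 − 6833 = 1316 bp
  8322 − 8149 = 173 bp
  wrap: 9461 − 8322 + 1498 = 2637 bp
Sorted largest to smallest: 3523, 2637, 1316, 995, 452, 365, 173 bp.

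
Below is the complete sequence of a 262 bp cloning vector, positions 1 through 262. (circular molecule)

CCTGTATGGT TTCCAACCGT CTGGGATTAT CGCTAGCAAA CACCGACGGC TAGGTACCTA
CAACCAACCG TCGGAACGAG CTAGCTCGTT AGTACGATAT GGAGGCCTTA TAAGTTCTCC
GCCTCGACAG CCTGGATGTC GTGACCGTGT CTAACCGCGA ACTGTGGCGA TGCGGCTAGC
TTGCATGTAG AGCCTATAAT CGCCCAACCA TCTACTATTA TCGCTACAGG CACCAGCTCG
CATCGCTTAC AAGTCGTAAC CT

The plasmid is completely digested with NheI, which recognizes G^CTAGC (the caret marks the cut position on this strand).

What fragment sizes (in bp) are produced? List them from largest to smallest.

119, 95, 48 bp

NheI sites (GCTAGC) start at positions 32, 80, 175.
NheI cuts after the first base of each site, so after positions 32, 80, 175.
Circular molecule, 3 cuts → 3 fragments:
  33–80 → 48 bp
  81–175 → 95 bp
  176–262 then 1–32 → 87 + 32 = 119 bp
Sorted largest to smallest: 119, 95, 48 bp.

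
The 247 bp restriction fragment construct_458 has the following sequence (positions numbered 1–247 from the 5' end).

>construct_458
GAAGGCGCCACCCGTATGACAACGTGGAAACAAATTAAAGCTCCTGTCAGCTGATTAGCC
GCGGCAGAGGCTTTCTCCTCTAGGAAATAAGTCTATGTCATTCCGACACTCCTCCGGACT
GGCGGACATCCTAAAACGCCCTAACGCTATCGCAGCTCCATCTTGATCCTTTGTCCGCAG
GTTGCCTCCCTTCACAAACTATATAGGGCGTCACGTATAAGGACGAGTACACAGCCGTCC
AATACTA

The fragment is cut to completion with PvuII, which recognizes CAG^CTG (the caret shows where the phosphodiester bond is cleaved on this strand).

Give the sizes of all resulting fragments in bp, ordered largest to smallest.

The PvuII site (CAGCTG) starts at position 48.
PvuII cuts after base 3 of each site, so after position 50.
Linear molecule, 1 cut → 2 fragments:
  1–50 → 50 bp
  51–247 → 197 bp
Sorted largest to smallest: 197, 50 bp.

197, 50 bp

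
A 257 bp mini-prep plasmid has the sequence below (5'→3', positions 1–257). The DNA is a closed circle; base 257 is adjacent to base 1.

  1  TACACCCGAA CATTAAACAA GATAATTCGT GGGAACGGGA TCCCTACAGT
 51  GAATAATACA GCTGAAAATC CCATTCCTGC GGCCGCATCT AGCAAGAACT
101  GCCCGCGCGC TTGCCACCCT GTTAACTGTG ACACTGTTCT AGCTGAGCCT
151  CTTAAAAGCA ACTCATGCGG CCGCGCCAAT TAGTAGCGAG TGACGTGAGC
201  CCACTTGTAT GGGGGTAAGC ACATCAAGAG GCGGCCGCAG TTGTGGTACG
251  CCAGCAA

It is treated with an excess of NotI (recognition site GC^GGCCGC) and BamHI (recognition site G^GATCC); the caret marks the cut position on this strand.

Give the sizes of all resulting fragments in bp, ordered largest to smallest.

88, 64, 63, 42 bp

NotI sites (GCGGCCGC) start at positions 79, 167, 231.
NotI cuts after base 2 of each site, so after positions 80, 168, 232.
The BamHI site (GGATCC) starts at position 38.
BamHI cuts after the first base of each site, so after position 38.
Combined cut positions: 38, 80, 168, 232.
Circular molecule, 4 cuts → 4 fragments:
  39–80 → 42 bp
  81–168 → 88 bp
  169–232 → 64 bp
  233–257 then 1–38 → 25 + 38 = 63 bp
Sorted largest to smallest: 88, 64, 63, 42 bp.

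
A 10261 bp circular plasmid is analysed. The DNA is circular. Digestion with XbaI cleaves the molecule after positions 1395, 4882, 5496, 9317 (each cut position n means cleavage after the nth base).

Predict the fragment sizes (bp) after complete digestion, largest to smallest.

3821, 3487, 2339, 614 bp

Circular molecule, 4 cuts → 4 fragments:
  4882 − 1395 = 3487 bp
  5496 − 4882 = 614 bp
  9317 − 5496 = 3821 bp
  wrap: 10261 − 9317 + 1395 = 2339 bp
Sorted largest to smallest: 3821, 3487, 2339, 614 bp.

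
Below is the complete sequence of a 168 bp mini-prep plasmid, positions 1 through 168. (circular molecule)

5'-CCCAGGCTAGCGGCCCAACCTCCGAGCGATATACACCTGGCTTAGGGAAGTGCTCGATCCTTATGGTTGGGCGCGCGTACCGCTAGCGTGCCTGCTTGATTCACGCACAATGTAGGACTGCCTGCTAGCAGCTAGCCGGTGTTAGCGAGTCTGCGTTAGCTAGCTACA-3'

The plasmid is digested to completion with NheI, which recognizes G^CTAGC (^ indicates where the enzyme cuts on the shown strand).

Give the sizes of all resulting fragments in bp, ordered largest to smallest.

NheI sites (GCTAGC) start at positions 6, 82, 124, 131, 159.
NheI cuts after the first base of each site, so after positions 6, 82, 124, 131, 159.
Circular molecule, 5 cuts → 5 fragments:
  7–82 → 76 bp
  83–124 → 42 bp
  125–131 → 7 bp
  132–159 → 28 bp
  160–168 then 1–6 → 9 + 6 = 15 bp
Sorted largest to smallest: 76, 42, 28, 15, 7 bp.

76, 42, 28, 15, 7 bp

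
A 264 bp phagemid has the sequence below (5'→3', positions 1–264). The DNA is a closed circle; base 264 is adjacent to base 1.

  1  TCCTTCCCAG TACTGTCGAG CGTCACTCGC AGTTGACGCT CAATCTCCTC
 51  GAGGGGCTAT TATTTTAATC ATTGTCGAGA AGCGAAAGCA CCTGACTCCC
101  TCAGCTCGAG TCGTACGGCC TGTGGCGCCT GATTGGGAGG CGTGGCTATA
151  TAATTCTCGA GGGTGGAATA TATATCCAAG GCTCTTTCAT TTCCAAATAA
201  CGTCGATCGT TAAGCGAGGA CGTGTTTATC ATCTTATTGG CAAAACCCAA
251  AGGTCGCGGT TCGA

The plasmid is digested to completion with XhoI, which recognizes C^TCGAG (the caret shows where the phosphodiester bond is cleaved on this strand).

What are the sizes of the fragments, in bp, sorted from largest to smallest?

156, 57, 51 bp

XhoI sites (CTCGAG) start at positions 48, 105, 156.
XhoI cuts after the first base of each site, so after positions 48, 105, 156.
Circular molecule, 3 cuts → 3 fragments:
  49–105 → 57 bp
  106–156 → 51 bp
  157–264 then 1–48 → 108 + 48 = 156 bp
Sorted largest to smallest: 156, 57, 51 bp.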